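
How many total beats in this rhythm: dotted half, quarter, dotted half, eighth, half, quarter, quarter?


Beat values:
  dotted half = 3 beats
  quarter = 1 beat
  dotted half = 3 beats
  eighth = 0.5 beats
  half = 2 beats
  quarter = 1 beat
  quarter = 1 beat
Sum = 3 + 1 + 3 + 0.5 + 2 + 1 + 1
= 11.5 beats


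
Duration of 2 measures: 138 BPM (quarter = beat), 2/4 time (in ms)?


Reasoning:
Quarter-note beat duration = 60000 / 138 ms
Beats per measure (2/4) = 2
One measure = 2 × 60000 / 138 = 120000 / 138 ms
2 measures = 2 × 120000 / 138 = 240000 / 138
= 1739.1 ms


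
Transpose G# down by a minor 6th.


Let's work it out.
minor 6th: 6 letter names, 8 semitones
Letter: G - 5 → B
Pitch: G# - 8 semitones, spelled as a B → B#
= B#


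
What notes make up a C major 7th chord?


Let's work it out.
Major 7th chord = root + major 3rd + perfect 5th + major 7th
Seventh chords stack in thirds, so the letter names are C-E-G-B
Root: C
Major 3rd above C: E
Perfect 5th above C: G
Major 7th above C: B
Chord = C E G B


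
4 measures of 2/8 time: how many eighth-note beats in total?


Reasoning:
Time signature 2/8: the bottom number 8 means the eighth note gets one count
The top number 2 means 2 eighth-note beats per measure
Total = 2 × 4 measures
= 8 eighth-note beats


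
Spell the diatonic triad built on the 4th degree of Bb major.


Reasoning:
Bb major scale: Bb C D Eb F G A
Diatonic triad on degree 4 stacks scale notes 4, 6, 1: Eb G Bb
Eb→G = 4 semitones; Eb→Bb = 7 semitones → major triad
= Eb G Bb (major)


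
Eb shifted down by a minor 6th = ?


minor 6th: 6 letter names, 8 semitones
Letter: E - 5 → G
Pitch: Eb - 8 semitones, spelled as a G → G
= G


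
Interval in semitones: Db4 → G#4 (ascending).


Solution.
Absolute semitone position = octave×12 + chromatic position
Db4: 4×12 + 1 = 49
G#4: 4×12 + 8 = 56
Difference = 56 - 49 = 7
= 7 semitones


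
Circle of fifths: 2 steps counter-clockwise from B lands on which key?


Step by step:
Each counter-clockwise step moves down a perfect 5th (= up a perfect 4th)
From B: B → E → A
= A


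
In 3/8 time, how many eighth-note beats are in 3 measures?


Step by step:
Time signature 3/8: the bottom number 8 means the eighth note gets one count
The top number 3 means 3 eighth-note beats per measure
Total = 3 × 3 measures
= 9 eighth-note beats


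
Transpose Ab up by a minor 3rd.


Let's work it out.
minor 3rd: 3 letter names, 3 semitones
Letter: A + 2 → C
Pitch: Ab + 3 semitones, spelled as a C → Cb
= Cb


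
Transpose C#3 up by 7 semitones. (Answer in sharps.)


Solution.
C#3: chromatic position 1 in octave 3 → absolute = 3×12 + 1 = 37
Transpose up 7: 37 + 7 = 44
44 = 3×12 + 8 → G# in octave 3
Result = G#3


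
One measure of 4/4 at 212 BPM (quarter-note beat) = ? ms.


Step by step:
Quarter-note beat duration = 60000 / 212 ms
Beats per measure (4/4) = 4
One measure = 4 × 60000 / 212 = 240000 / 212 ms
= 1132.1 ms


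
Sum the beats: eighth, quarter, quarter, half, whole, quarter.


Working:
Beat values:
  eighth = 0.5 beats
  quarter = 1 beat
  quarter = 1 beat
  half = 2 beats
  whole = 4 beats
  quarter = 1 beat
Sum = 0.5 + 1 + 1 + 2 + 4 + 1
= 9.5 beats


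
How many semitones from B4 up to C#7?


Absolute semitone position = octave×12 + chromatic position
B4: 4×12 + 11 = 59
C#7: 7×12 + 1 = 85
Difference = 85 - 59 = 26
= 26 semitones


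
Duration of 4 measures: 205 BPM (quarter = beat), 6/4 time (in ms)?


Let's work it out.
Quarter-note beat duration = 60000 / 205 ms
Beats per measure (6/4) = 6
One measure = 6 × 60000 / 205 = 360000 / 205 ms
4 measures = 4 × 360000 / 205 = 1440000 / 205
= 7024.4 ms


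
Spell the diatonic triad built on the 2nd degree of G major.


G major scale: G A B C D E F#
Diatonic triad on degree 2 stacks scale notes 2, 4, 6: A C E
A→C = 3 semitones; A→E = 7 semitones → minor triad
= A C E (minor)


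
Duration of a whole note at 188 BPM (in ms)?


Working:
One quarter-note beat = 60000 / BPM = 60000 / 188 ms
Whole note = 4 × quarter note
Duration = 4 × 60000 / 188 = 240000 / 188
= 1276.6 ms


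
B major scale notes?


Let's work it out.
Major scale pattern: W-W-H-W-W-W-H (2-2-1-2-2-2-1 semitones)
Starting from B:
  B + 2 semitones → C#
  C# + 2 semitones → D#
  D# + 1 semitone → E
  E + 2 semitones → F#
  F# + 2 semitones → G#
  G# + 2 semitones → A#
  A# + 1 semitone → B
Scale = B C# D# E F# G# A#


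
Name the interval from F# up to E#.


Reasoning:
Letter names: F → E spans 7 letter names → a 7th
Semitones: F# → E# = 11 half-steps
A 7th of 11 semitones is a major 7th
= major 7th


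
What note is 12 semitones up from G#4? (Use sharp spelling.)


Working:
G#4: chromatic position 8 in octave 4 → absolute = 4×12 + 8 = 56
Transpose up 12: 56 + 12 = 68
68 = 5×12 + 8 → G# in octave 5
Result = G#5


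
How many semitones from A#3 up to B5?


Absolute semitone position = octave×12 + chromatic position
A#3: 3×12 + 10 = 46
B5: 5×12 + 11 = 71
Difference = 71 - 46 = 25
= 25 semitones


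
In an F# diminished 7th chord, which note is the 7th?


Step by step:
Diminished 7th chord = root + minor 3rd + diminished 5th + diminished 7th
Seventh chords stack in thirds, so the letter names are F-A-C-E
Root: F#
Minor 3rd above F#: A
Diminished 5th above F#: C
Diminished 7th above F#: Eb
The 7th = Eb


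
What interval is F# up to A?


Let's work it out.
Letter names: F → A spans 3 letter names → a 3rd
Semitones: F# → A = 3 half-steps
A 3rd of 3 semitones is a minor 3rd
= minor 3rd


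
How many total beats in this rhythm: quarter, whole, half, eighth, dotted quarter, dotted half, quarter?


Reasoning:
Beat values:
  quarter = 1 beat
  whole = 4 beats
  half = 2 beats
  eighth = 0.5 beats
  dotted quarter = 1.5 beats
  dotted half = 3 beats
  quarter = 1 beat
Sum = 1 + 4 + 2 + 0.5 + 1.5 + 3 + 1
= 13 beats


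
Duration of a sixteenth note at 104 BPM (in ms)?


Solution.
One quarter-note beat = 60000 / BPM = 60000 / 104 ms
Sixteenth note = 1/4 × quarter note
Duration = 1/4 × 60000 / 104 = 15000 / 104
= 144.2 ms


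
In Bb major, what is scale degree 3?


Step by step:
Major scale pattern: W-W-H-W-W-W-H (2-2-1-2-2-2-1 semitones)
Starting from Bb:
  Bb + 2 semitones → C
  C + 2 semitones → D
  D + 1 semitone → Eb
  Eb + 2 semitones → F
  F + 2 semitones → G
  G + 2 semitones → A
  A + 1 semitone → Bb
Scale: Bb C D Eb F G A
Degree 3 = D


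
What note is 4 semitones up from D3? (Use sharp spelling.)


Solution.
D3: chromatic position 2 in octave 3 → absolute = 3×12 + 2 = 38
Transpose up 4: 38 + 4 = 42
42 = 3×12 + 6 → F# in octave 3
Result = F#3


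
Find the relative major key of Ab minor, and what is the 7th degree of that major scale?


Step by step:
The relative major shares the key signature and is a minor 3rd above the minor tonic
A minor 3rd above Ab is Cb
→ relative major of Ab minor is Cb major
Cb major scale: Cb Db Eb Fb Gb Ab Bb
= Cb major; 7th degree = Bb


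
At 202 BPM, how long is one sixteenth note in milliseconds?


Working:
One quarter-note beat = 60000 / BPM = 60000 / 202 ms
Sixteenth note = 1/4 × quarter note
Duration = 1/4 × 60000 / 202 = 15000 / 202
= 74.3 ms


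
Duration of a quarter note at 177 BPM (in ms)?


One quarter-note beat = 60000 / BPM = 60000 / 177 ms
Duration = 60000 / 177
= 339.0 ms


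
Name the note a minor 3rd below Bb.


Working:
A 3rd spans 3 letter names, so from B we land on G
A minor 3rd = 3 semitones below Bb
Spell G at that pitch: G
= G


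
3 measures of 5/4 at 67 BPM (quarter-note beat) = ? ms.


Let's work it out.
Quarter-note beat duration = 60000 / 67 ms
Beats per measure (5/4) = 5
One measure = 5 × 60000 / 67 = 300000 / 67 ms
3 measures = 3 × 300000 / 67 = 900000 / 67
= 13432.8 ms


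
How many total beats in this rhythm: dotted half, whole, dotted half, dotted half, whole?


Step by step:
Beat values:
  dotted half = 3 beats
  whole = 4 beats
  dotted half = 3 beats
  dotted half = 3 beats
  whole = 4 beats
Sum = 3 + 4 + 3 + 3 + 4
= 17 beats


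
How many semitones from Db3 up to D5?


Reasoning:
Absolute semitone position = octave×12 + chromatic position
Db3: 3×12 + 1 = 37
D5: 5×12 + 2 = 62
Difference = 62 - 37 = 25
= 25 semitones


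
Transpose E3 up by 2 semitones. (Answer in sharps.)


Reasoning:
E3: chromatic position 4 in octave 3 → absolute = 3×12 + 4 = 40
Transpose up 2: 40 + 2 = 42
42 = 3×12 + 6 → F# in octave 3
Result = F#3


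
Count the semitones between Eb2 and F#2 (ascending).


Solution.
Absolute semitone position = octave×12 + chromatic position
Eb2: 2×12 + 3 = 27
F#2: 2×12 + 6 = 30
Difference = 30 - 27 = 3
= 3 semitones


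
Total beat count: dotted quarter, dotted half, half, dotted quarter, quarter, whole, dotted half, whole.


Beat values:
  dotted quarter = 1.5 beats
  dotted half = 3 beats
  half = 2 beats
  dotted quarter = 1.5 beats
  quarter = 1 beat
  whole = 4 beats
  dotted half = 3 beats
  whole = 4 beats
Sum = 1.5 + 3 + 2 + 1.5 + 1 + 4 + 3 + 4
= 20 beats


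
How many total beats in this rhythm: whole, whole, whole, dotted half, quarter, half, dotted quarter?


Beat values:
  whole = 4 beats
  whole = 4 beats
  whole = 4 beats
  dotted half = 3 beats
  quarter = 1 beat
  half = 2 beats
  dotted quarter = 1.5 beats
Sum = 4 + 4 + 4 + 3 + 1 + 2 + 1.5
= 19.5 beats


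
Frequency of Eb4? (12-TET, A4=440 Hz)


Working:
f = 440 × 2^(n/12) where n = semitones from A4
Eb4: -6 semitones from A4
f = 440 × 2^(-6/12)
f = 311.13 Hz


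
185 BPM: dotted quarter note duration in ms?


Solution.
One quarter-note beat = 60000 / BPM = 60000 / 185 ms
Dotted quarter note = 3/2 × quarter note
Duration = 3/2 × 60000 / 185 = 90000 / 185
= 486.5 ms


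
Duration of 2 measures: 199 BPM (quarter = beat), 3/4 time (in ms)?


Quarter-note beat duration = 60000 / 199 ms
Beats per measure (3/4) = 3
One measure = 3 × 60000 / 199 = 180000 / 199 ms
2 measures = 2 × 180000 / 199 = 360000 / 199
= 1809.0 ms


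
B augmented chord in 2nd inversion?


Root position: B D# F##
2nd inversion: move root and 3rd up an octave
Bass note: F##
Notes (bottom to top) = F## B D#


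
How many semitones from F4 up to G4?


Solution.
Absolute semitone position = octave×12 + chromatic position
F4: 4×12 + 5 = 53
G4: 4×12 + 7 = 55
Difference = 55 - 53 = 2
= 2 semitones


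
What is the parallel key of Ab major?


Parallel keys share the same tonic but differ in mode
Ab major → parallel is Ab minor
= Ab minor


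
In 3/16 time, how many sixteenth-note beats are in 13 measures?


Step by step:
Time signature 3/16: the bottom number 16 means the sixteenth note gets one count
The top number 3 means 3 sixteenth-note beats per measure
Total = 3 × 13 measures
= 39 sixteenth-note beats


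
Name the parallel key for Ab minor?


Parallel keys share the same tonic but differ in mode
Ab minor → parallel is Ab major
= Ab major


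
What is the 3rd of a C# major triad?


Reasoning:
Major triad = root + major 3rd (4 semitones) + perfect 5th (7 semitones)
A triad on C# stacks thirds, so the chord tones use letter names C-E-G
Root: C#
Major 3rd above C#: E#
Perfect 5th above C#: G#
The 3rd = E#


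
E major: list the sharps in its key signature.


Sharp major keys follow the circle of fifths: C(0), G(1), D(2), A(3), E(4), B(5), F#(6), C#(7)
E major has 4 sharps
Order of sharps: F# C# G# D# A# E# B# → first 4: F#, C#, G#, D#
= F#, C#, G#, D#


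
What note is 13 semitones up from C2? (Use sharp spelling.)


C2: chromatic position 0 in octave 2 → absolute = 2×12 + 0 = 24
Transpose up 13: 24 + 13 = 37
37 = 3×12 + 1 → C# in octave 3
Result = C#3


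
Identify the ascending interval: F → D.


Reasoning:
Letter names: F → D spans 6 letter names → a 6th
Semitones: F → D = 9 half-steps
A 6th of 9 semitones is a major 6th
= major 6th


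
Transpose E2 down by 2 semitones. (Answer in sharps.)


Solution.
E2: chromatic position 4 in octave 2 → absolute = 2×12 + 4 = 28
Transpose down 2: 28 - 2 = 26
26 = 2×12 + 2 → D in octave 2
Result = D2


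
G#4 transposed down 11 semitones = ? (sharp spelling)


G#4: chromatic position 8 in octave 4 → absolute = 4×12 + 8 = 56
Transpose down 11: 56 - 11 = 45
45 = 3×12 + 9 → A in octave 3
Result = A3


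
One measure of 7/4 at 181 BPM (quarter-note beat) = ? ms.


Working:
Quarter-note beat duration = 60000 / 181 ms
Beats per measure (7/4) = 7
One measure = 7 × 60000 / 181 = 420000 / 181 ms
= 2320.4 ms


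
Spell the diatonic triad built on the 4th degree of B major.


Let's work it out.
B major scale: B C# D# E F# G# A#
Diatonic triad on degree 4 stacks scale notes 4, 6, 1: E G# B
E→G# = 4 semitones; E→B = 7 semitones → major triad
= E G# B (major)


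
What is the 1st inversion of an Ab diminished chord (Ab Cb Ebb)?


Working:
Root position: Ab Cb Ebb
1st inversion: move root up an octave
Bass note: Cb
Notes (bottom to top) = Cb Ebb Ab


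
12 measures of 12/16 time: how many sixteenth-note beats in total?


Working:
Time signature 12/16: the bottom number 16 means the sixteenth note gets one count
The top number 12 means 12 sixteenth-note beats per measure
Total = 12 × 12 measures
= 144 sixteenth-note beats


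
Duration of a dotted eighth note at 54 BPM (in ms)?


Let's work it out.
One quarter-note beat = 60000 / BPM = 60000 / 54 ms
Dotted eighth note = 3/4 × quarter note
Duration = 3/4 × 60000 / 54 = 45000 / 54
= 833.3 ms


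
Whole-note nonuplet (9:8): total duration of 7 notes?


Reasoning:
Nonuplet: 9 notes occupy the space of 8 whole notes
Space = 8 × 4 = 32 beats
Each nonuplet note = 32 / 9 = 32/9 beats
7 notes = 7 × 32/9 = 224/9
= 224/9 beats


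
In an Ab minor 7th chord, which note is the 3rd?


Minor 7th chord = root + minor 3rd + perfect 5th + minor 7th
Seventh chords stack in thirds, so the letter names are A-C-E-G
Root: Ab
Minor 3rd above Ab: Cb
Perfect 5th above Ab: Eb
Minor 7th above Ab: Gb
The 3rd = Cb


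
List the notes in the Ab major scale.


Solution.
Major scale pattern: W-W-H-W-W-W-H (2-2-1-2-2-2-1 semitones)
Starting from Ab:
  Ab + 2 semitones → Bb
  Bb + 2 semitones → C
  C + 1 semitone → Db
  Db + 2 semitones → Eb
  Eb + 2 semitones → F
  F + 2 semitones → G
  G + 1 semitone → Ab
Scale = Ab Bb C Db Eb F G


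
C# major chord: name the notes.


Let's work it out.
Major triad = root + major 3rd (4 semitones) + perfect 5th (7 semitones)
A triad on C# stacks thirds, so the chord tones use letter names C-E-G
Root: C#
Major 3rd above C#: E#
Perfect 5th above C#: G#
Chord = C# E# G#


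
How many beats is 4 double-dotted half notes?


Working:
Base half note = 2 beats
Dot 1 adds half the previous value: +1
Dot 2 adds half the previous value: +1/2
One double-dotted half = 2 + 1 + 1/2 = 7/2
4 of them = 4 × 7/2 = 14
= 14 beats


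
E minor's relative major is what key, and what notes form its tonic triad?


The relative major shares the key signature and is a minor 3rd above the minor tonic
A minor 3rd above E is G
→ relative major of E minor is G major
Tonic triad of G major = root + major 3rd + perfect 5th = G B D
= G major; triad = G B D


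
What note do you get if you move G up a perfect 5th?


perfect 5th: 5 letter names, 7 semitones
Letter: G + 4 → D
Pitch: G + 7 semitones, spelled as a D → D
= D


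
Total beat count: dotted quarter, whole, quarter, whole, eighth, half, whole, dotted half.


Step by step:
Beat values:
  dotted quarter = 1.5 beats
  whole = 4 beats
  quarter = 1 beat
  whole = 4 beats
  eighth = 0.5 beats
  half = 2 beats
  whole = 4 beats
  dotted half = 3 beats
Sum = 1.5 + 4 + 1 + 4 + 0.5 + 2 + 4 + 3
= 20 beats


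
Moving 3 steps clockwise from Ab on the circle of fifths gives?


Let's work it out.
Each clockwise step on the circle of fifths moves up a perfect 5th
From Ab: Ab → Eb → Bb → F
= F


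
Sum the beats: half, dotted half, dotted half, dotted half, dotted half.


Beat values:
  half = 2 beats
  dotted half = 3 beats
  dotted half = 3 beats
  dotted half = 3 beats
  dotted half = 3 beats
Sum = 2 + 3 + 3 + 3 + 3
= 14 beats


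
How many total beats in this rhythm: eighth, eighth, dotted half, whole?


Beat values:
  eighth = 0.5 beats
  eighth = 0.5 beats
  dotted half = 3 beats
  whole = 4 beats
Sum = 0.5 + 0.5 + 3 + 4
= 8 beats


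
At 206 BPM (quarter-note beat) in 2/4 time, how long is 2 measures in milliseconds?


Quarter-note beat duration = 60000 / 206 ms
Beats per measure (2/4) = 2
One measure = 2 × 60000 / 206 = 120000 / 206 ms
2 measures = 2 × 120000 / 206 = 240000 / 206
= 1165.0 ms


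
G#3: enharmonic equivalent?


Working:
Enharmonic notes sound the same pitch but are spelled with different letter names
G# and Ab name the same pitch class
= Ab3


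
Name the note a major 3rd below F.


Reasoning:
A 3rd spans 3 letter names, so from F we land on D
A major 3rd = 4 semitones below F
Spell D at that pitch: Db
= Db


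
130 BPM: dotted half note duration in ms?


Step by step:
One quarter-note beat = 60000 / BPM = 60000 / 130 ms
Dotted half note = 3 × quarter note
Duration = 3 × 60000 / 130 = 180000 / 130
= 1384.6 ms


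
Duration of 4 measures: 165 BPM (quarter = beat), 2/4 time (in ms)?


Step by step:
Quarter-note beat duration = 60000 / 165 ms
Beats per measure (2/4) = 2
One measure = 2 × 60000 / 165 = 120000 / 165 ms
4 measures = 4 × 120000 / 165 = 480000 / 165
= 2909.1 ms


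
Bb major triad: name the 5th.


Major triad = root + major 3rd (4 semitones) + perfect 5th (7 semitones)
A triad on Bb stacks thirds, so the chord tones use letter names B-D-F
Root: Bb
Major 3rd above Bb: D
Perfect 5th above Bb: F
The 5th = F


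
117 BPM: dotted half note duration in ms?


Working:
One quarter-note beat = 60000 / BPM = 60000 / 117 ms
Dotted half note = 3 × quarter note
Duration = 3 × 60000 / 117 = 180000 / 117
= 1538.5 ms


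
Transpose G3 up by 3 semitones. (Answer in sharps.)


G3: chromatic position 7 in octave 3 → absolute = 3×12 + 7 = 43
Transpose up 3: 43 + 3 = 46
46 = 3×12 + 10 → A# in octave 3
Result = A#3


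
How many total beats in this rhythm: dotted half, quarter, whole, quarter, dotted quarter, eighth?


Beat values:
  dotted half = 3 beats
  quarter = 1 beat
  whole = 4 beats
  quarter = 1 beat
  dotted quarter = 1.5 beats
  eighth = 0.5 beats
Sum = 3 + 1 + 4 + 1 + 1.5 + 0.5
= 11 beats


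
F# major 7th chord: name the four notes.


Solution.
Major 7th chord = root + major 3rd + perfect 5th + major 7th
Seventh chords stack in thirds, so the letter names are F-A-C-E
Root: F#
Major 3rd above F#: A#
Perfect 5th above F#: C#
Major 7th above F#: E#
Chord = F# A# C# E#


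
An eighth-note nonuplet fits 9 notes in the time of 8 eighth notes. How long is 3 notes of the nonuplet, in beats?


Working:
Nonuplet: 9 notes occupy the space of 8 eighth notes
Space = 8 × 1/2 = 4 beats
Each nonuplet note = 4 / 9 = 4/9 beats
3 notes = 3 × 4/9 = 4/3
= 4/3 beats


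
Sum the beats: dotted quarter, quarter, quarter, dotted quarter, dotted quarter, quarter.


Step by step:
Beat values:
  dotted quarter = 1.5 beats
  quarter = 1 beat
  quarter = 1 beat
  dotted quarter = 1.5 beats
  dotted quarter = 1.5 beats
  quarter = 1 beat
Sum = 1.5 + 1 + 1 + 1.5 + 1.5 + 1
= 7.5 beats


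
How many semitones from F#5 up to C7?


Absolute semitone position = octave×12 + chromatic position
F#5: 5×12 + 6 = 66
C7: 7×12 + 0 = 84
Difference = 84 - 66 = 18
= 18 semitones


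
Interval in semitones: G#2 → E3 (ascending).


Absolute semitone position = octave×12 + chromatic position
G#2: 2×12 + 8 = 32
E3: 3×12 + 4 = 40
Difference = 40 - 32 = 8
= 8 semitones


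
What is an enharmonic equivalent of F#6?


Reasoning:
Enharmonic notes sound the same pitch but are spelled with different letter names
F# and Gb name the same pitch class
= Gb6


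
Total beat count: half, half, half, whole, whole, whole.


Solution.
Beat values:
  half = 2 beats
  half = 2 beats
  half = 2 beats
  whole = 4 beats
  whole = 4 beats
  whole = 4 beats
Sum = 2 + 2 + 2 + 4 + 4 + 4
= 18 beats


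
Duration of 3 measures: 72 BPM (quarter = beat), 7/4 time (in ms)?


Let's work it out.
Quarter-note beat duration = 60000 / 72 ms
Beats per measure (7/4) = 7
One measure = 7 × 60000 / 72 = 420000 / 72 ms
3 measures = 3 × 420000 / 72 = 1260000 / 72
= 17500.0 ms


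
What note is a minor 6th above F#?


A 6th spans 6 letter names, so from F we land on D
A minor 6th = 8 semitones above F#
Spell D at that pitch: D
= D


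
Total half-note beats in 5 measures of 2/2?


Time signature 2/2: the bottom number 2 means the half note gets one count
The top number 2 means 2 half-note beats per measure
Total = 2 × 5 measures
= 10 half-note beats


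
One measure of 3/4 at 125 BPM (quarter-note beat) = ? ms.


Quarter-note beat duration = 60000 / 125 ms
Beats per measure (3/4) = 3
One measure = 3 × 60000 / 125 = 180000 / 125 ms
= 1440.0 ms


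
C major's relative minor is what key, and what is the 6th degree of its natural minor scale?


Let's work it out.
The relative minor shares the major's key signature and starts on its 6th degree
6th degree = a major 6th above the tonic; a major 6th above C is A
→ relative minor of C major is A minor
A natural minor scale: A B C D E F G
= A minor; 6th degree = F


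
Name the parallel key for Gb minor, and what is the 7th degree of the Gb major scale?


Reasoning:
Parallel keys share the same tonic but differ in mode
Gb minor → parallel is Gb major
Gb major scale: Gb Ab Bb Cb Db Eb F
= Gb major; 7th degree = F


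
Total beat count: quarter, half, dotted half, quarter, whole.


Solution.
Beat values:
  quarter = 1 beat
  half = 2 beats
  dotted half = 3 beats
  quarter = 1 beat
  whole = 4 beats
Sum = 1 + 2 + 3 + 1 + 4
= 11 beats


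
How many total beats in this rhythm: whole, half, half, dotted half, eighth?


Solution.
Beat values:
  whole = 4 beats
  half = 2 beats
  half = 2 beats
  dotted half = 3 beats
  eighth = 0.5 beats
Sum = 4 + 2 + 2 + 3 + 0.5
= 11.5 beats


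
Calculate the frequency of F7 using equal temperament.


Solution.
f = 440 × 2^(n/12) where n = semitones from A4
F7: 32 semitones from A4
f = 440 × 2^(32/12)
f = 2793.83 Hz


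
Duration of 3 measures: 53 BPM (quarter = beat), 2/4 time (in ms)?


Reasoning:
Quarter-note beat duration = 60000 / 53 ms
Beats per measure (2/4) = 2
One measure = 2 × 60000 / 53 = 120000 / 53 ms
3 measures = 3 × 120000 / 53 = 360000 / 53
= 6792.5 ms


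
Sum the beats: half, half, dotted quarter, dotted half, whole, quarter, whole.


Solution.
Beat values:
  half = 2 beats
  half = 2 beats
  dotted quarter = 1.5 beats
  dotted half = 3 beats
  whole = 4 beats
  quarter = 1 beat
  whole = 4 beats
Sum = 2 + 2 + 1.5 + 3 + 4 + 1 + 4
= 17.5 beats


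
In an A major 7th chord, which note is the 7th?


Working:
Major 7th chord = root + major 3rd + perfect 5th + major 7th
Seventh chords stack in thirds, so the letter names are A-C-E-G
Root: A
Major 3rd above A: C#
Perfect 5th above A: E
Major 7th above A: G#
The 7th = G#


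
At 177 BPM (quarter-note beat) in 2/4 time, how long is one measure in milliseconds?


Quarter-note beat duration = 60000 / 177 ms
Beats per measure (2/4) = 2
One measure = 2 × 60000 / 177 = 120000 / 177 ms
= 678.0 ms


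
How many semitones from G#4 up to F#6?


Solution.
Absolute semitone position = octave×12 + chromatic position
G#4: 4×12 + 8 = 56
F#6: 6×12 + 6 = 78
Difference = 78 - 56 = 22
= 22 semitones


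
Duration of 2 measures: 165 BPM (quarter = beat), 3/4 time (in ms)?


Working:
Quarter-note beat duration = 60000 / 165 ms
Beats per measure (3/4) = 3
One measure = 3 × 60000 / 165 = 180000 / 165 ms
2 measures = 2 × 180000 / 165 = 360000 / 165
= 2181.8 ms


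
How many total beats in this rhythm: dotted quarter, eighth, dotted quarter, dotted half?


Step by step:
Beat values:
  dotted quarter = 1.5 beats
  eighth = 0.5 beats
  dotted quarter = 1.5 beats
  dotted half = 3 beats
Sum = 1.5 + 0.5 + 1.5 + 3
= 6.5 beats


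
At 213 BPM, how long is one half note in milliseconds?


One quarter-note beat = 60000 / BPM = 60000 / 213 ms
Half note = 2 × quarter note
Duration = 2 × 60000 / 213 = 120000 / 213
= 563.4 ms


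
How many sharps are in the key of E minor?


Working:
Sharp minor keys follow the circle of fifths: A(0), E(1), B(2), F#(3), C#(4), G#(5), D#(6), A#(7)
E minor has 1 sharp
Order of sharps: F# C# G# D# A# E# B# → first 1: F#
= 1 sharp


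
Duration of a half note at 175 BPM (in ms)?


Step by step:
One quarter-note beat = 60000 / BPM = 60000 / 175 ms
Half note = 2 × quarter note
Duration = 2 × 60000 / 175 = 120000 / 175
= 685.7 ms


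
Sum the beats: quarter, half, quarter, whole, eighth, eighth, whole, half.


Working:
Beat values:
  quarter = 1 beat
  half = 2 beats
  quarter = 1 beat
  whole = 4 beats
  eighth = 0.5 beats
  eighth = 0.5 beats
  whole = 4 beats
  half = 2 beats
Sum = 1 + 2 + 1 + 4 + 0.5 + 0.5 + 4 + 2
= 15 beats


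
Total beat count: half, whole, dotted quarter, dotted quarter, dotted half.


Beat values:
  half = 2 beats
  whole = 4 beats
  dotted quarter = 1.5 beats
  dotted quarter = 1.5 beats
  dotted half = 3 beats
Sum = 2 + 4 + 1.5 + 1.5 + 3
= 12 beats


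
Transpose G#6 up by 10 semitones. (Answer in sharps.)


Let's work it out.
G#6: chromatic position 8 in octave 6 → absolute = 6×12 + 8 = 80
Transpose up 10: 80 + 10 = 90
90 = 7×12 + 6 → F# in octave 7
Result = F#7


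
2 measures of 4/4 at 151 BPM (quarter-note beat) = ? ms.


Solution.
Quarter-note beat duration = 60000 / 151 ms
Beats per measure (4/4) = 4
One measure = 4 × 60000 / 151 = 240000 / 151 ms
2 measures = 2 × 240000 / 151 = 480000 / 151
= 3178.8 ms


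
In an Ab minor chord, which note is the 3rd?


Working:
Minor triad = root + minor 3rd (3 semitones) + perfect 5th (7 semitones)
A triad on Ab stacks thirds, so the chord tones use letter names A-C-E
Root: Ab
Minor 3rd above Ab: Cb
Perfect 5th above Ab: Eb
The 3rd = Cb


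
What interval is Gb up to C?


Working:
Letter names: G → C spans 4 letter names → a 4th
Semitones: Gb → C = 6 half-steps
A 4th of 6 semitones is an augmented 4th
= augmented 4th


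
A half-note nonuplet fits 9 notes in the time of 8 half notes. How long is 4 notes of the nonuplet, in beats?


Step by step:
Nonuplet: 9 notes occupy the space of 8 half notes
Space = 8 × 2 = 16 beats
Each nonuplet note = 16 / 9 = 16/9 beats
4 notes = 4 × 16/9 = 64/9
= 64/9 beats


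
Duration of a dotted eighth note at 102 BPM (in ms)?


One quarter-note beat = 60000 / BPM = 60000 / 102 ms
Dotted eighth note = 3/4 × quarter note
Duration = 3/4 × 60000 / 102 = 45000 / 102
= 441.2 ms


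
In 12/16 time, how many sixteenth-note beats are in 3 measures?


Let's work it out.
Time signature 12/16: the bottom number 16 means the sixteenth note gets one count
The top number 12 means 12 sixteenth-note beats per measure
Total = 12 × 3 measures
= 36 sixteenth-note beats


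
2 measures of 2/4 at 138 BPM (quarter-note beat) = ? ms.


Step by step:
Quarter-note beat duration = 60000 / 138 ms
Beats per measure (2/4) = 2
One measure = 2 × 60000 / 138 = 120000 / 138 ms
2 measures = 2 × 120000 / 138 = 240000 / 138
= 1739.1 ms


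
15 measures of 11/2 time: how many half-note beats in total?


Let's work it out.
Time signature 11/2: the bottom number 2 means the half note gets one count
The top number 11 means 11 half-note beats per measure
Total = 11 × 15 measures
= 165 half-note beats


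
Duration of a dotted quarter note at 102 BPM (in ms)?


One quarter-note beat = 60000 / BPM = 60000 / 102 ms
Dotted quarter note = 3/2 × quarter note
Duration = 3/2 × 60000 / 102 = 90000 / 102
= 882.4 ms


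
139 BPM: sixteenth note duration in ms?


Working:
One quarter-note beat = 60000 / BPM = 60000 / 139 ms
Sixteenth note = 1/4 × quarter note
Duration = 1/4 × 60000 / 139 = 15000 / 139
= 107.9 ms


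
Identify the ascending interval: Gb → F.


Letter names: G → F spans 7 letter names → a 7th
Semitones: Gb → F = 11 half-steps
A 7th of 11 semitones is a major 7th
= major 7th


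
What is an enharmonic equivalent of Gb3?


Solution.
Enharmonic notes sound the same pitch but are spelled with different letter names
Gb and F# name the same pitch class
= F#3


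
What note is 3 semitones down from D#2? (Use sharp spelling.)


D#2: chromatic position 3 in octave 2 → absolute = 2×12 + 3 = 27
Transpose down 3: 27 - 3 = 24
24 = 2×12 + 0 → C in octave 2
Result = C2


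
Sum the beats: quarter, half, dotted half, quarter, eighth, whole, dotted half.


Let's work it out.
Beat values:
  quarter = 1 beat
  half = 2 beats
  dotted half = 3 beats
  quarter = 1 beat
  eighth = 0.5 beats
  whole = 4 beats
  dotted half = 3 beats
Sum = 1 + 2 + 3 + 1 + 0.5 + 4 + 3
= 14.5 beats


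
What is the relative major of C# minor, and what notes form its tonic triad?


Working:
The relative major shares the key signature and is a minor 3rd above the minor tonic
A minor 3rd above C# is E
→ relative major of C# minor is E major
Tonic triad of E major = root + major 3rd + perfect 5th = E G# B
= E major; triad = E G# B


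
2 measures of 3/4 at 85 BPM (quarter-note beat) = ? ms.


Quarter-note beat duration = 60000 / 85 ms
Beats per measure (3/4) = 3
One measure = 3 × 60000 / 85 = 180000 / 85 ms
2 measures = 2 × 180000 / 85 = 360000 / 85
= 4235.3 ms


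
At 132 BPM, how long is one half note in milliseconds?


One quarter-note beat = 60000 / BPM = 60000 / 132 ms
Half note = 2 × quarter note
Duration = 2 × 60000 / 132 = 120000 / 132
= 909.1 ms


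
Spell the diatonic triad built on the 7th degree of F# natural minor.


F# natural minor scale: F# G# A B C# D E
Diatonic triad on degree 7 stacks scale notes 7, 2, 4: E G# B
E→G# = 4 semitones; E→B = 7 semitones → major triad
= E G# B (major)


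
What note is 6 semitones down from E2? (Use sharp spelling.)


Reasoning:
E2: chromatic position 4 in octave 2 → absolute = 2×12 + 4 = 28
Transpose down 6: 28 - 6 = 22
22 = 1×12 + 10 → A# in octave 1
Result = A#1


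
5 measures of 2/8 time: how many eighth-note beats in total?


Solution.
Time signature 2/8: the bottom number 8 means the eighth note gets one count
The top number 2 means 2 eighth-note beats per measure
Total = 2 × 5 measures
= 10 eighth-note beats


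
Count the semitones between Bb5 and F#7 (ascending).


Let's work it out.
Absolute semitone position = octave×12 + chromatic position
Bb5: 5×12 + 10 = 70
F#7: 7×12 + 6 = 90
Difference = 90 - 70 = 20
= 20 semitones


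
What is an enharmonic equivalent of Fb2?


Step by step:
Enharmonic notes sound the same pitch but are spelled with different letter names
Fb and E name the same pitch class
= E2


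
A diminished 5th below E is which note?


Reasoning:
A 5th spans 5 letter names, so from E we land on A
A diminished 5th = 6 semitones below E
Spell A at that pitch: A#
= A#


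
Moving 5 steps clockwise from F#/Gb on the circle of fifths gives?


Step by step:
Each clockwise step on the circle of fifths moves up a perfect 5th
From F#/Gb: F#/Gb → Db → Ab → Eb → Bb → F
= F


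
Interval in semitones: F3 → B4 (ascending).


Absolute semitone position = octave×12 + chromatic position
F3: 3×12 + 5 = 41
B4: 4×12 + 11 = 59
Difference = 59 - 41 = 18
= 18 semitones


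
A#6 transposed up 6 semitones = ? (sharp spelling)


Let's work it out.
A#6: chromatic position 10 in octave 6 → absolute = 6×12 + 10 = 82
Transpose up 6: 82 + 6 = 88
88 = 7×12 + 4 → E in octave 7
Result = E7


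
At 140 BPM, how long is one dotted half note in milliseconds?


One quarter-note beat = 60000 / BPM = 60000 / 140 ms
Dotted half note = 3 × quarter note
Duration = 3 × 60000 / 140 = 180000 / 140
= 1285.7 ms


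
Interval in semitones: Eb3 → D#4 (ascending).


Working:
Absolute semitone position = octave×12 + chromatic position
Eb3: 3×12 + 3 = 39
D#4: 4×12 + 3 = 51
Difference = 51 - 39 = 12
= 12 semitones


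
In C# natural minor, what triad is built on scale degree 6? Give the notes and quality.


Step by step:
C# natural minor scale: C# D# E F# G# A B
Diatonic triad on degree 6 stacks scale notes 6, 1, 3: A C# E
A→C# = 4 semitones; A→E = 7 semitones → major triad
= A C# E (major)


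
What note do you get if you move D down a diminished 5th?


Step by step:
diminished 5th: 5 letter names, 6 semitones
Letter: D - 4 → G
Pitch: D - 6 semitones, spelled as a G → G#
= G#


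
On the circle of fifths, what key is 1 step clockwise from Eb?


Each clockwise step on the circle of fifths moves up a perfect 5th
From Eb: Eb → Bb
= Bb


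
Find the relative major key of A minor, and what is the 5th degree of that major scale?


The relative major shares the key signature and is a minor 3rd above the minor tonic
A minor 3rd above A is C
→ relative major of A minor is C major
C major scale: C D E F G A B
= C major; 5th degree = G


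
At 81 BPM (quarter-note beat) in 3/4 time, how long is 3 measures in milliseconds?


Solution.
Quarter-note beat duration = 60000 / 81 ms
Beats per measure (3/4) = 3
One measure = 3 × 60000 / 81 = 180000 / 81 ms
3 measures = 3 × 180000 / 81 = 540000 / 81
= 6666.7 ms


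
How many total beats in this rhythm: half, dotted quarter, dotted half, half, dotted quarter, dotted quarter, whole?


Solution.
Beat values:
  half = 2 beats
  dotted quarter = 1.5 beats
  dotted half = 3 beats
  half = 2 beats
  dotted quarter = 1.5 beats
  dotted quarter = 1.5 beats
  whole = 4 beats
Sum = 2 + 1.5 + 3 + 2 + 1.5 + 1.5 + 4
= 15.5 beats


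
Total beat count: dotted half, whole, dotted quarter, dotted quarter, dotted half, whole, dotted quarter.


Beat values:
  dotted half = 3 beats
  whole = 4 beats
  dotted quarter = 1.5 beats
  dotted quarter = 1.5 beats
  dotted half = 3 beats
  whole = 4 beats
  dotted quarter = 1.5 beats
Sum = 3 + 4 + 1.5 + 1.5 + 3 + 4 + 1.5
= 18.5 beats


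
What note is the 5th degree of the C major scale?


Let's work it out.
Major scale pattern: W-W-H-W-W-W-H (2-2-1-2-2-2-1 semitones)
Starting from C:
  C + 2 semitones → D
  D + 2 semitones → E
  E + 1 semitone → F
  F + 2 semitones → G
  G + 2 semitones → A
  A + 2 semitones → B
  B + 1 semitone → C
Scale: C D E F G A B
Degree 5 = G


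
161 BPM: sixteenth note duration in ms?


One quarter-note beat = 60000 / BPM = 60000 / 161 ms
Sixteenth note = 1/4 × quarter note
Duration = 1/4 × 60000 / 161 = 15000 / 161
= 93.2 ms


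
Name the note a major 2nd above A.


Reasoning:
A 2nd spans 2 letter names, so from A we land on B
A major 2nd = 2 semitones above A
Spell B at that pitch: B
= B


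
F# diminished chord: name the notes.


Diminished triad = root + minor 3rd (3 semitones) + diminished 5th (6 semitones)
A triad on F# stacks thirds, so the chord tones use letter names F-A-C
Root: F#
Minor 3rd above F#: A
Diminished 5th above F#: C
Chord = F# A C


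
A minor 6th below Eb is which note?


Working:
A 6th spans 6 letter names, so from E we land on G
A minor 6th = 8 semitones below Eb
Spell G at that pitch: G
= G


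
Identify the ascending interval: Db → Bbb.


Letter names: D → B spans 6 letter names → a 6th
Semitones: Db → Bbb = 8 half-steps
A 6th of 8 semitones is a minor 6th
= minor 6th


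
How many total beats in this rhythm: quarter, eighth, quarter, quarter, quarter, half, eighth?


Step by step:
Beat values:
  quarter = 1 beat
  eighth = 0.5 beats
  quarter = 1 beat
  quarter = 1 beat
  quarter = 1 beat
  half = 2 beats
  eighth = 0.5 beats
Sum = 1 + 0.5 + 1 + 1 + 1 + 2 + 0.5
= 7 beats


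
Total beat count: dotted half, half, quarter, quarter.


Let's work it out.
Beat values:
  dotted half = 3 beats
  half = 2 beats
  quarter = 1 beat
  quarter = 1 beat
Sum = 3 + 2 + 1 + 1
= 7 beats


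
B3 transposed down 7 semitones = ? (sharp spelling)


Step by step:
B3: chromatic position 11 in octave 3 → absolute = 3×12 + 11 = 47
Transpose down 7: 47 - 7 = 40
40 = 3×12 + 4 → E in octave 3
Result = E3


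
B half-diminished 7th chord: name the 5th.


Step by step:
Half-diminished 7th chord = root + minor 3rd + diminished 5th + minor 7th
Seventh chords stack in thirds, so the letter names are B-D-F-A
Root: B
Minor 3rd above B: D
Diminished 5th above B: F
Minor 7th above B: A
The 5th = F


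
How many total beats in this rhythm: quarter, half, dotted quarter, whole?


Step by step:
Beat values:
  quarter = 1 beat
  half = 2 beats
  dotted quarter = 1.5 beats
  whole = 4 beats
Sum = 1 + 2 + 1.5 + 4
= 8.5 beats


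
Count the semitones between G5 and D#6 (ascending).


Absolute semitone position = octave×12 + chromatic position
G5: 5×12 + 7 = 67
D#6: 6×12 + 3 = 75
Difference = 75 - 67 = 8
= 8 semitones


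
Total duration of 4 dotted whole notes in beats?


Working:
Base whole note = 4 beats
Dot 1 adds half the previous value: +2
One dotted whole = 4 + 2 = 6
4 of them = 4 × 6 = 24
= 24 beats


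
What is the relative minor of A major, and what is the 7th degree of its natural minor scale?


Reasoning:
The relative minor shares the major's key signature and starts on its 6th degree
6th degree = a major 6th above the tonic; a major 6th above A is F#
→ relative minor of A major is F# minor
F# natural minor scale: F# G# A B C# D E
= F# minor; 7th degree = E


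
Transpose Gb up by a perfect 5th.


Let's work it out.
perfect 5th: 5 letter names, 7 semitones
Letter: G + 4 → D
Pitch: Gb + 7 semitones, spelled as a D → Db
= Db


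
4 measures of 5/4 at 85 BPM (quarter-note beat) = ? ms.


Solution.
Quarter-note beat duration = 60000 / 85 ms
Beats per measure (5/4) = 5
One measure = 5 × 60000 / 85 = 300000 / 85 ms
4 measures = 4 × 300000 / 85 = 1200000 / 85
= 14117.6 ms


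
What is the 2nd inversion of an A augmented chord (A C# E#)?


Solution.
Root position: A C# E#
2nd inversion: move root and 3rd up an octave
Bass note: E#
Notes (bottom to top) = E# A C#


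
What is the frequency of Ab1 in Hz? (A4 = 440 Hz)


f = 440 × 2^(n/12) where n = semitones from A4
Ab1: -37 semitones from A4
f = 440 × 2^(-37/12)
f = 51.91 Hz


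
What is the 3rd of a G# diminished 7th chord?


Working:
Diminished 7th chord = root + minor 3rd + diminished 5th + diminished 7th
Seventh chords stack in thirds, so the letter names are G-B-D-F
Root: G#
Minor 3rd above G#: B
Diminished 5th above G#: D
Diminished 7th above G#: F
The 3rd = B


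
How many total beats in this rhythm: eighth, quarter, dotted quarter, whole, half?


Beat values:
  eighth = 0.5 beats
  quarter = 1 beat
  dotted quarter = 1.5 beats
  whole = 4 beats
  half = 2 beats
Sum = 0.5 + 1 + 1.5 + 4 + 2
= 9 beats


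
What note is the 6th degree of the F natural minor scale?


Solution.
Natural minor scale pattern: W-H-W-W-H-W-W (2-1-2-2-1-2-2 semitones)
Starting from F:
  F + 2 semitones → G
  G + 1 semitone → Ab
  Ab + 2 semitones → Bb
  Bb + 2 semitones → C
  C + 1 semitone → Db
  Db + 2 semitones → Eb
  Eb + 2 semitones → F
Scale: F G Ab Bb C Db Eb
Degree 6 = Db


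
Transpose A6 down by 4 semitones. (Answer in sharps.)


A6: chromatic position 9 in octave 6 → absolute = 6×12 + 9 = 81
Transpose down 4: 81 - 4 = 77
77 = 6×12 + 5 → F in octave 6
Result = F6
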